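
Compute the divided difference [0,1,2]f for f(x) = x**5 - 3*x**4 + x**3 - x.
-3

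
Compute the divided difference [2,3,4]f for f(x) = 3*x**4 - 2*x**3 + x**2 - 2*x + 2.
148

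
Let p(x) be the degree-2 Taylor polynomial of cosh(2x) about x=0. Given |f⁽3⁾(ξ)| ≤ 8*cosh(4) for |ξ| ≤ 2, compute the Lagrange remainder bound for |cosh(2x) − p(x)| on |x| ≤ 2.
32*cosh(4)/3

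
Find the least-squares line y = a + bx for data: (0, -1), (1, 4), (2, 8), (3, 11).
a = -1/2, b = 4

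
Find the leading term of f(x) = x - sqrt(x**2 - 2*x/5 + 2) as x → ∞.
1/5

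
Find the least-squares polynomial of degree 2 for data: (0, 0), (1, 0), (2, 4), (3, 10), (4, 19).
-1/7 + (-32/35)x + (10/7)x²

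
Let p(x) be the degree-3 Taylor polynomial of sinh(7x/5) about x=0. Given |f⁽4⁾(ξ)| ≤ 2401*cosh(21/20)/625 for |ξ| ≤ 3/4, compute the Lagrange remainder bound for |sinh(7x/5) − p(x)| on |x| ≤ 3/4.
64827*cosh(21/20)/1280000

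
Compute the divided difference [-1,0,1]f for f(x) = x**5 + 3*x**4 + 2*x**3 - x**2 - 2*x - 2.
2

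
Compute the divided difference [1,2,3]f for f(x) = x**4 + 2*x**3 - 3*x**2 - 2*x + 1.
34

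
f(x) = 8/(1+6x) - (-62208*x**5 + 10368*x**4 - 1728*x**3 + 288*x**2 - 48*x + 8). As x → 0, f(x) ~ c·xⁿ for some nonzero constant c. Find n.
6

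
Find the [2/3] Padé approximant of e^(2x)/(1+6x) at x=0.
(157*x**2/455 + 92*x/91 + 1)/(2644*x**3/1365 - 2553*x**2/455 + 456*x/91 + 1)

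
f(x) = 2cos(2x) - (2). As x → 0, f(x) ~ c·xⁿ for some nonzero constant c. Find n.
2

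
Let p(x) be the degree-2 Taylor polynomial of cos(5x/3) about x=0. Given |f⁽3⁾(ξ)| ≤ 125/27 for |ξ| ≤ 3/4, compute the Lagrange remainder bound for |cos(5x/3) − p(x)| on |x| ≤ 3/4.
125/384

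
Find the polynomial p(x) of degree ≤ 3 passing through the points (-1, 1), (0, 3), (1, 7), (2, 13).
x**2 + 3*x + 3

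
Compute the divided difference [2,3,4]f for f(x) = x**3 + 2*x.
9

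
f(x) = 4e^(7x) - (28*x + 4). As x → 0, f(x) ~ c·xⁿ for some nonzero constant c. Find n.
2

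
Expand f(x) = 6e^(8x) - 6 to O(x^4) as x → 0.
48*x + 192*x**2 + 512*x**3 + O(x**4)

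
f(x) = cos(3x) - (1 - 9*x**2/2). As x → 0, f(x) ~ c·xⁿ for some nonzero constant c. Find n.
4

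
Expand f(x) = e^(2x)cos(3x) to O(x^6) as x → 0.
1 + 2*x - 5*x**2/2 - 23*x**3/3 - 119*x**4/24 + 61*x**5/60 + O(x**6)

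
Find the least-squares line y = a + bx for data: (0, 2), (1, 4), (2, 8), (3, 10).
a = 9/5, b = 14/5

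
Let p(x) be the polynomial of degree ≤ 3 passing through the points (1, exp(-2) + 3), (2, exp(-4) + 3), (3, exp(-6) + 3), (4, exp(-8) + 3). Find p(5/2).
(-exp(6) - 1 + 9*exp(2) + 9*exp(4) + 48*exp(8))*exp(-8)/16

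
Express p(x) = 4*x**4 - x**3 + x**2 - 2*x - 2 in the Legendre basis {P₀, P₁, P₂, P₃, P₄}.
(-13/15)P₀ + (-13/5)P₁ + (62/21)P₂ + (-2/5)P₃ + (32/35)P₄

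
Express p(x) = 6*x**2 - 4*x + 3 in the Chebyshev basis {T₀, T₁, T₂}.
(6)T₀ + (-4)T₁ + (3)T₂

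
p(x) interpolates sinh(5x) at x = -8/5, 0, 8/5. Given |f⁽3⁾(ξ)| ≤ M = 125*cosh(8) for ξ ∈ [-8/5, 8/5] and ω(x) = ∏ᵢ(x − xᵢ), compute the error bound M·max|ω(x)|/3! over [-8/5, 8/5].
512*sqrt(3)*cosh(8)/27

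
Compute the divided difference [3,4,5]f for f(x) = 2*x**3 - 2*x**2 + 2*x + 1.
22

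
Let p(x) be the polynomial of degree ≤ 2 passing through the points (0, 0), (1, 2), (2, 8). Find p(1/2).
1/2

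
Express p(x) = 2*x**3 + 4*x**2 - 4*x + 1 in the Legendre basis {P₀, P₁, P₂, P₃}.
(7/3)P₀ + (-14/5)P₁ + (8/3)P₂ + (4/5)P₃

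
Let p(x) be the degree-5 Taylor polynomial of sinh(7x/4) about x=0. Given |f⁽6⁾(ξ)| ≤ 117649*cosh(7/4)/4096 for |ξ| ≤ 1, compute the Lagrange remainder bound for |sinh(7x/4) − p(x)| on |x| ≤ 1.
117649*cosh(7/4)/2949120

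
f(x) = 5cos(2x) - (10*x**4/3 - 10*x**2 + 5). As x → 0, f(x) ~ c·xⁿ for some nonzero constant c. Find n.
6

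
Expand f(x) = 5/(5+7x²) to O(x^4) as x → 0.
1 - 7*x**2/5 + O(x**4)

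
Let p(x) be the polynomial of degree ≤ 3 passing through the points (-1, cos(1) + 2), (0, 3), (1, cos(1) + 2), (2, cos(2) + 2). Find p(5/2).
-5*cos(1)/2 + 35*cos(2)/16 + 53/16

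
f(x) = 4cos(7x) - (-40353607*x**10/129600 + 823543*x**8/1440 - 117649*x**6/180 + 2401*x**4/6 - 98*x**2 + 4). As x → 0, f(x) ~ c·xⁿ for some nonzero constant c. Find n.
12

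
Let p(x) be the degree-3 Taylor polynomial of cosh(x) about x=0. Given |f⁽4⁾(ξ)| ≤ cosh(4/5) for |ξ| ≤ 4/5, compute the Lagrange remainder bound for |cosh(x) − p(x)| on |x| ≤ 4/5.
32*cosh(4/5)/1875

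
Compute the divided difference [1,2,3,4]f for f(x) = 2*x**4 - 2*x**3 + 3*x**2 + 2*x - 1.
18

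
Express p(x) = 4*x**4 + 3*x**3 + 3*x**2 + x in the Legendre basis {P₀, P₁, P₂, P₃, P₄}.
(9/5)P₀ + (14/5)P₁ + (30/7)P₂ + (6/5)P₃ + (32/35)P₄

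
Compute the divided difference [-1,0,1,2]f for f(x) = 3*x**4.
6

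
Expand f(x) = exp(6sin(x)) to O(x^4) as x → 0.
1 + 6*x + 18*x**2 + 35*x**3 + O(x**4)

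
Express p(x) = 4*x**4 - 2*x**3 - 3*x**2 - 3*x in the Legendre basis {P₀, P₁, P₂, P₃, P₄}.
(-1/5)P₀ + (-21/5)P₁ + (2/7)P₂ + (-4/5)P₃ + (32/35)P₄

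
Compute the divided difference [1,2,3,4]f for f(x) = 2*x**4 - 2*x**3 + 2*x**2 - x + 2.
18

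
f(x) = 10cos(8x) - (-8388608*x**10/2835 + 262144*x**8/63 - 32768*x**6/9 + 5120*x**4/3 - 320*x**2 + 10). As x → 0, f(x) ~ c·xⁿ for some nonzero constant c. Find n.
12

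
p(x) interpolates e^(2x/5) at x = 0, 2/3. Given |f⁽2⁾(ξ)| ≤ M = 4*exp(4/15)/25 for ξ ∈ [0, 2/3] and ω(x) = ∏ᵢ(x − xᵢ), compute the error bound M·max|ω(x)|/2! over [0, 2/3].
2*exp(4/15)/225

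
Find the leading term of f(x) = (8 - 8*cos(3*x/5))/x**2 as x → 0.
36/25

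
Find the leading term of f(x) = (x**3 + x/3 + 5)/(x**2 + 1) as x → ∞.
x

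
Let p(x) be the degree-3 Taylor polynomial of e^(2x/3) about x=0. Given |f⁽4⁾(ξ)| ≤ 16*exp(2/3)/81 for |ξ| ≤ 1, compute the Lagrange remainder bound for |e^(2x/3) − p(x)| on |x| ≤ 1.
2*exp(2/3)/243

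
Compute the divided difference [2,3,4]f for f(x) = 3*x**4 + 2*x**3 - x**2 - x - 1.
182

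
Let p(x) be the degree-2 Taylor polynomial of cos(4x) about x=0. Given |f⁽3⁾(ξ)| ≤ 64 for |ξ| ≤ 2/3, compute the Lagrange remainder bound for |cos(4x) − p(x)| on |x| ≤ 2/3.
256/81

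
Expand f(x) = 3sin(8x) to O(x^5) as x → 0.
24*x - 256*x**3 + O(x**5)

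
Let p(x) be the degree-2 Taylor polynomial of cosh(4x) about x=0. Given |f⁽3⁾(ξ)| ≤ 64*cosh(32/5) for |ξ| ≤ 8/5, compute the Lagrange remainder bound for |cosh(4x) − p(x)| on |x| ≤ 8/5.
16384*cosh(32/5)/375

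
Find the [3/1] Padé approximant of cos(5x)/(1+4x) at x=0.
(625*x**3/96 - 1675*x**2/84 + 625*x/336 + 1)/(1969*x/336 + 1)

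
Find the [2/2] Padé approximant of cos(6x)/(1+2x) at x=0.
(-99*x**2/7 - 3*x/7 + 1)/(3*x**2 + 11*x/7 + 1)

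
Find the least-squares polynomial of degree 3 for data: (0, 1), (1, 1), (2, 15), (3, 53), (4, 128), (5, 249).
127/126 + (-2389/756)x + (169/126)x² + (199/108)x³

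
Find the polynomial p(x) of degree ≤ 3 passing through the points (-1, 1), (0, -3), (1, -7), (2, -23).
-2*x**3 - 2*x - 3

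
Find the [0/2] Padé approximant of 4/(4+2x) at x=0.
1/(x/2 + 1)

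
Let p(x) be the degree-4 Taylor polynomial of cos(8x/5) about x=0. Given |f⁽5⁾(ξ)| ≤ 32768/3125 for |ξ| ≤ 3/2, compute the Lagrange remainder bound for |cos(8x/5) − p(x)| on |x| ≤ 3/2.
10368/15625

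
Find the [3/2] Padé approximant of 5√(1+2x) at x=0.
(5*x**3/4 + 45*x**2/4 + 15*x + 5)/(3*x**2/4 + 2*x + 1)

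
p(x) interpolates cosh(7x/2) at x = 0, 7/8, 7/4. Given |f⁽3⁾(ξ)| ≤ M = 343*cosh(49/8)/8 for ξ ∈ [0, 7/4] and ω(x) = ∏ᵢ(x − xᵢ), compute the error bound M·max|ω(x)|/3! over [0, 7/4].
117649*sqrt(3)*cosh(49/8)/110592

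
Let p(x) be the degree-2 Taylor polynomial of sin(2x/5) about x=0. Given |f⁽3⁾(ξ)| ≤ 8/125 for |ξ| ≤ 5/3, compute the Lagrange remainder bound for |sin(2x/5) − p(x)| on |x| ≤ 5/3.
4/81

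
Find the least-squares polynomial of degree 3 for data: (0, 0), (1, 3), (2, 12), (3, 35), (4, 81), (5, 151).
3/14 + (53/84)x + (1/2)x² + (13/12)x³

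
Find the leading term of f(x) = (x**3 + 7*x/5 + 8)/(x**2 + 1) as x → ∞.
x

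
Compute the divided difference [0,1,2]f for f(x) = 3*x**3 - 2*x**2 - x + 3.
7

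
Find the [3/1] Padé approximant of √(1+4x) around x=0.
(-x**3 + 3*x**2 + 9*x/2 + 1)/(5*x/2 + 1)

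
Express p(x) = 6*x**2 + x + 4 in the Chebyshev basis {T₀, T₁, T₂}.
(7)T₀ + T₁ + (3)T₂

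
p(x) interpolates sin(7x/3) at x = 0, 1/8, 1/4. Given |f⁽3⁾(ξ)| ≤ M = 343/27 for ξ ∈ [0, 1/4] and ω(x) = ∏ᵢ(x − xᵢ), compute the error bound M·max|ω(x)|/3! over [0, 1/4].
343*sqrt(3)/373248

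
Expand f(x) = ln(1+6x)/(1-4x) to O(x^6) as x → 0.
6*x + 6*x**2 + 96*x**3 + 60*x**4 + 8976*x**5/5 + O(x**6)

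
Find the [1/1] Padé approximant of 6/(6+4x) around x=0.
1/(2*x/3 + 1)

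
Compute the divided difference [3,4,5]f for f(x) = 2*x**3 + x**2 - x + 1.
25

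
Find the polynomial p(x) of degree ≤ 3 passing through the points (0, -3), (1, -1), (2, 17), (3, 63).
2*x**3 + 2*x**2 - 2*x - 3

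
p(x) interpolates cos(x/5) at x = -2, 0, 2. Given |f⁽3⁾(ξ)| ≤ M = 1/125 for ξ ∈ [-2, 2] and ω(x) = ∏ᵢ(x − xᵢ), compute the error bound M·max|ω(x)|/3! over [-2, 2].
8*sqrt(3)/3375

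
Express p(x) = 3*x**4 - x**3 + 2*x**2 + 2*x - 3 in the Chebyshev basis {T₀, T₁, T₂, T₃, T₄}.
(-7/8)T₀ + (5/4)T₁ + (5/2)T₂ + (-1/4)T₃ + (3/8)T₄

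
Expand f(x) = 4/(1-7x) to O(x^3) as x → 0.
4 + 28*x + 196*x**2 + O(x**3)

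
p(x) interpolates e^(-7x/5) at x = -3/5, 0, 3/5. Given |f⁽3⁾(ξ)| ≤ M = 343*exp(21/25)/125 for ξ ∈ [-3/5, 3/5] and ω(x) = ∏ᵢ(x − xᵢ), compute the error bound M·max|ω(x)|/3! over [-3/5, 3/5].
343*sqrt(3)*exp(21/25)/15625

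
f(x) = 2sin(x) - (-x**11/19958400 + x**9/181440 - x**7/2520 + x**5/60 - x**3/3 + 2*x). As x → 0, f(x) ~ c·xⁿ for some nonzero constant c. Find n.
13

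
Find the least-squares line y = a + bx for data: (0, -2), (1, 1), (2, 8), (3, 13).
a = -14/5, b = 26/5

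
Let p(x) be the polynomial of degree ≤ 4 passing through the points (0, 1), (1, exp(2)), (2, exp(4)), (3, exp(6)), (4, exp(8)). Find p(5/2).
-5*exp(8)/128 - 5*exp(2)/32 + 3/128 + 45*exp(4)/64 + 15*exp(6)/32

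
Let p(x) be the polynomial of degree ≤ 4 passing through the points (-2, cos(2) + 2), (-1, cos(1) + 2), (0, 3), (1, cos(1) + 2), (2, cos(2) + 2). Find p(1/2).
-cos(2)/64 + 5*cos(1)/16 + 173/64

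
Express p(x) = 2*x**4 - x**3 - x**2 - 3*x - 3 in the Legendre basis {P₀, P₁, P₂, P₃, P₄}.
(-44/15)P₀ + (-18/5)P₁ + (10/21)P₂ + (-2/5)P₃ + (16/35)P₄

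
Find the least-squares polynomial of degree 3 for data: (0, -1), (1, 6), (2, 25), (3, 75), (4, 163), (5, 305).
-17/21 + (377/126)x + (79/84)x² + (77/36)x³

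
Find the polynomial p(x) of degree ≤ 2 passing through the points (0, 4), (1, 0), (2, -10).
-3*x**2 - x + 4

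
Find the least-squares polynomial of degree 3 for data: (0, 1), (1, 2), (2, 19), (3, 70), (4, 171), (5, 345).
6/7 + (2/21)x + (-47/28)x² + (37/12)x³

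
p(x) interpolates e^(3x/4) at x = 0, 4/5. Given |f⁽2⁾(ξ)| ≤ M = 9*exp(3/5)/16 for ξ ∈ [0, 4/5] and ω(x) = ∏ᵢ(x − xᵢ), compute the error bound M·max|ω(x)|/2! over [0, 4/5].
9*exp(3/5)/200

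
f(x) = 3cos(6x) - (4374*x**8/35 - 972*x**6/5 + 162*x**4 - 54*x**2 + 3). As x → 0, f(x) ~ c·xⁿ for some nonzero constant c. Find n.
10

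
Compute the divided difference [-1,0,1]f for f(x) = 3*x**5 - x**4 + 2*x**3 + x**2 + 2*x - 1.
0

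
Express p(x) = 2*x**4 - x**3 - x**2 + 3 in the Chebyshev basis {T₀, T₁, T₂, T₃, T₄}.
(13/4)T₀ + (-3/4)T₁ + (1/2)T₂ + (-1/4)T₃ + (1/4)T₄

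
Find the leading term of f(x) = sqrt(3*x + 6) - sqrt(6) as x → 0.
sqrt(6)*x/4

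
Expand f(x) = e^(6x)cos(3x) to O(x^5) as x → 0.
1 + 6*x + 27*x**2/2 + 9*x**3 - 189*x**4/8 + O(x**5)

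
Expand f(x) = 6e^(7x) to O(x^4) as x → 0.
6 + 42*x + 147*x**2 + 343*x**3 + O(x**4)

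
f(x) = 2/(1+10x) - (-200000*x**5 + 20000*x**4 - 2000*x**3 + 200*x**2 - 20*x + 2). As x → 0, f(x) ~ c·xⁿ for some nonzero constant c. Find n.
6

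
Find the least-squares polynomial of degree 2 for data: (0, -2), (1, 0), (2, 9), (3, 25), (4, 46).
-76/35 + (-53/70)x + (45/14)x²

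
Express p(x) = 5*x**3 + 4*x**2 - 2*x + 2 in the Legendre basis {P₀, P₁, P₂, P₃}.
(10/3)P₀ + P₁ + (8/3)P₂ + (2)P₃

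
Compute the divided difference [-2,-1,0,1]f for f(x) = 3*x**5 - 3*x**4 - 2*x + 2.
21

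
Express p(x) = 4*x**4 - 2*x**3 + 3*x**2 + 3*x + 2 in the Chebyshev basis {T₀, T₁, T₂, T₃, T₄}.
(5)T₀ + (3/2)T₁ + (7/2)T₂ + (-1/2)T₃ + (1/2)T₄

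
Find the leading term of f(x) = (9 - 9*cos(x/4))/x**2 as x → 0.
9/32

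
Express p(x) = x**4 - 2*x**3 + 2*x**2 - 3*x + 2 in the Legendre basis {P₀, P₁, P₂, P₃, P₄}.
(43/15)P₀ + (-21/5)P₁ + (40/21)P₂ + (-4/5)P₃ + (8/35)P₄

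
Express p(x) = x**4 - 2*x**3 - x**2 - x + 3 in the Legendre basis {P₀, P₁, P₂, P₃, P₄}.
(43/15)P₀ + (-11/5)P₁ + (-2/21)P₂ + (-4/5)P₃ + (8/35)P₄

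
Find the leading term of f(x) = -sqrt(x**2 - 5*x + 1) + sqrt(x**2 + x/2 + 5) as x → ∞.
11/4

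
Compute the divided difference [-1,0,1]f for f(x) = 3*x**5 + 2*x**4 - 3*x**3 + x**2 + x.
3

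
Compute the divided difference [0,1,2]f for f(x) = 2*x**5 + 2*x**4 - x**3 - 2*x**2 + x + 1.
39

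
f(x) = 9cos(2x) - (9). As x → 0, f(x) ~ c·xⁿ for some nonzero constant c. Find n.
2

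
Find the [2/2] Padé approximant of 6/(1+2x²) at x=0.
6/(2*x**2 + 1)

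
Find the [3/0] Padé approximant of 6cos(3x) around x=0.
6 - 27*x**2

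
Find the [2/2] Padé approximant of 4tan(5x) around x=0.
20*x/(1 - 25*x**2/3)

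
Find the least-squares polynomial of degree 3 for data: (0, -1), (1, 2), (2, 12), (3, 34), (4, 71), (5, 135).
-76/63 + (1105/378)x + (-7/36)x² + (109/108)x³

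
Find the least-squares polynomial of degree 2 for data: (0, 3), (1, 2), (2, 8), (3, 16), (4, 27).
88/35 + (-43/35)x + (13/7)x²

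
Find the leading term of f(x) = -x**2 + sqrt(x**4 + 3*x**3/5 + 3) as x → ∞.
3*x/10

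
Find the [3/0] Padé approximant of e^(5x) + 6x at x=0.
125*x**3/6 + 25*x**2/2 + 11*x + 1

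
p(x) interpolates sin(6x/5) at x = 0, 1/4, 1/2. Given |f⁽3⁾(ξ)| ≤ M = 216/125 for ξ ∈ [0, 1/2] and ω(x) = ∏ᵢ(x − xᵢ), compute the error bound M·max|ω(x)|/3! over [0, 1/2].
sqrt(3)/1000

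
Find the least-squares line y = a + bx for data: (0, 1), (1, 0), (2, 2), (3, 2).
a = 1/2, b = 1/2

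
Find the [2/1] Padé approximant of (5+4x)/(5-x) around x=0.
(4*x/5 + 1)/(1 - x/5)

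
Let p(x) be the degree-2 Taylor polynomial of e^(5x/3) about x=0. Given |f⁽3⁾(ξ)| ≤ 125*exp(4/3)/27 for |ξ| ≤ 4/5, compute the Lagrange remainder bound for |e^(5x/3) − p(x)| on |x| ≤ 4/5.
32*exp(4/3)/81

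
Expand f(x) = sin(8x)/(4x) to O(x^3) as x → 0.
2 - 64*x**2/3 + O(x**3)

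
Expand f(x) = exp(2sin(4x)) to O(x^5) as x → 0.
1 + 8*x + 32*x**2 + 64*x**3 + O(x**5)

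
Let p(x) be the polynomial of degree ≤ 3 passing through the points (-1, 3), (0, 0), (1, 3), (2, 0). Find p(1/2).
3/2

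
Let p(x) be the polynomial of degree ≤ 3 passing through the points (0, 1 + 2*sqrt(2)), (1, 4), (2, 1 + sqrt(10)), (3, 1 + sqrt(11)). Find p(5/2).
1/16 + sqrt(2)/8 + 5*sqrt(11)/16 + 15*sqrt(10)/16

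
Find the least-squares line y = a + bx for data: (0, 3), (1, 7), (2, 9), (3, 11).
a = 18/5, b = 13/5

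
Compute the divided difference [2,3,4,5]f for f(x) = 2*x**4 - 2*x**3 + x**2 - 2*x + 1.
26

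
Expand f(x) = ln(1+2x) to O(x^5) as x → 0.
2*x - 2*x**2 + 8*x**3/3 - 4*x**4 + O(x**5)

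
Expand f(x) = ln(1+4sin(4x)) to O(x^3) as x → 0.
16*x - 128*x**2 + O(x**3)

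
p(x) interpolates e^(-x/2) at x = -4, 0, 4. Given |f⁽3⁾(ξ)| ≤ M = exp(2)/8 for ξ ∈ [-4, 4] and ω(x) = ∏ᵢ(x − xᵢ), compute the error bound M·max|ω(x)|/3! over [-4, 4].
8*sqrt(3)*exp(2)/27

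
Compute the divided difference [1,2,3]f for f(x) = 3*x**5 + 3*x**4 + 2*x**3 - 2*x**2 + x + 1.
355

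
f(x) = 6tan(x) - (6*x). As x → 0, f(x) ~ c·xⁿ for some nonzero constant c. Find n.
3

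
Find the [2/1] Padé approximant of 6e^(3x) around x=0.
(9*x**2 + 12*x + 6)/(1 - x)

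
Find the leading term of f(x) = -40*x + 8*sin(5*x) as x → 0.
-500*x**3/3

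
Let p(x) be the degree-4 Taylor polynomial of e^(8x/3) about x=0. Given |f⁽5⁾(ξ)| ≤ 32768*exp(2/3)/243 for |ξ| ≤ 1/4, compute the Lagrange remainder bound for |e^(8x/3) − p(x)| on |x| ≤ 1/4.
4*exp(2/3)/3645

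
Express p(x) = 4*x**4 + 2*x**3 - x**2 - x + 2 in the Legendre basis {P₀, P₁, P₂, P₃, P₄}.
(37/15)P₀ + (1/5)P₁ + (34/21)P₂ + (4/5)P₃ + (32/35)P₄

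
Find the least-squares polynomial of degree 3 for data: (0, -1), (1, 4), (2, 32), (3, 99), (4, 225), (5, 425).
-1 + (-8/21)x + (71/28)x² + (35/12)x³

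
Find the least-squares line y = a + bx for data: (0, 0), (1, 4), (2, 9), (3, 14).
a = -3/10, b = 47/10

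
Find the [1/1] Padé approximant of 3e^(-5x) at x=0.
(3 - 15*x/2)/(5*x/2 + 1)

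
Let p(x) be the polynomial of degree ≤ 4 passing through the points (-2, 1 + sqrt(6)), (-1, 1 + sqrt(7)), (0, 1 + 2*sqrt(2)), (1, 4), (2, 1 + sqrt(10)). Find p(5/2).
-283/32 - 45*sqrt(7)/32 + 35*sqrt(6)/128 + 315*sqrt(10)/128 + 189*sqrt(2)/32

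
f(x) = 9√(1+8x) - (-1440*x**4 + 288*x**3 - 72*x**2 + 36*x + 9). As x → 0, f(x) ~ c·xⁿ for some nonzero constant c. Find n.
5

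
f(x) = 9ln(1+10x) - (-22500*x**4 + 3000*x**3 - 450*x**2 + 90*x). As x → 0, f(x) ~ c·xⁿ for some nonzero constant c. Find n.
5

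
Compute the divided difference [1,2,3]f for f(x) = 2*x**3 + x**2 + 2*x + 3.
13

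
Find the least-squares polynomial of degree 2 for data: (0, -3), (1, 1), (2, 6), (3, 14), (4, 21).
-109/35 + (247/70)x + (9/14)x²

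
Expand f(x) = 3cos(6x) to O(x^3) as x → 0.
3 - 54*x**2 + O(x**3)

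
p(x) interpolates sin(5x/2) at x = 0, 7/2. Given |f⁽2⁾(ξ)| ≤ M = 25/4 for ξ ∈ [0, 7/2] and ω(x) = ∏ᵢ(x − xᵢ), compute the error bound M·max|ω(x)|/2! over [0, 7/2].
1225/128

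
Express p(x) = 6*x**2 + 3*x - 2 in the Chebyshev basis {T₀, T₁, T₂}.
T₀ + (3)T₁ + (3)T₂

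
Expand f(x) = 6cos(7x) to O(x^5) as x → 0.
6 - 147*x**2 + 2401*x**4/4 + O(x**5)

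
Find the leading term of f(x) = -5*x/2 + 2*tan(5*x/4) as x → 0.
125*x**3/96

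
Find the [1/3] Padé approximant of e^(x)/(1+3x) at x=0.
(11*x/32 + 1)/(91*x**3/192 - 29*x**2/16 + 75*x/32 + 1)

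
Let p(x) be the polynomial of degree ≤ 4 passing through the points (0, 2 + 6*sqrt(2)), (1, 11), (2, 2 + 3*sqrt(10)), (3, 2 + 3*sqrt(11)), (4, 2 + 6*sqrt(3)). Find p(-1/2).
-881/32 - 135*sqrt(11)/32 + 105*sqrt(3)/64 + 945*sqrt(2)/64 + 567*sqrt(10)/64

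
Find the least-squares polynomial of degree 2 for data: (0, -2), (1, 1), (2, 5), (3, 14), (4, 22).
-72/35 + (127/70)x + (15/14)x²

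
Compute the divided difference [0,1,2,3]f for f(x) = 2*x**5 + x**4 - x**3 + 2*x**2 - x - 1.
55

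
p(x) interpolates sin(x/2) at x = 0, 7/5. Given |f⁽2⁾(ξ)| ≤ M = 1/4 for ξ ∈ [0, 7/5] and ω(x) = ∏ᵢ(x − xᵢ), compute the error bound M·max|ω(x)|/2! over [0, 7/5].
49/800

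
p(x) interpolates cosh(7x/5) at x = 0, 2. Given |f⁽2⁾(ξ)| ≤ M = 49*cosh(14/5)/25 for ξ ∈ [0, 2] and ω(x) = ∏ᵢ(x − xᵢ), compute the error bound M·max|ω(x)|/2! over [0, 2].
49*cosh(14/5)/50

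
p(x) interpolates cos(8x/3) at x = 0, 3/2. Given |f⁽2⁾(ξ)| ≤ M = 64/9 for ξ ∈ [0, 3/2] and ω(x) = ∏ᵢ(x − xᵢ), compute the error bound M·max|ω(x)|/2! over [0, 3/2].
2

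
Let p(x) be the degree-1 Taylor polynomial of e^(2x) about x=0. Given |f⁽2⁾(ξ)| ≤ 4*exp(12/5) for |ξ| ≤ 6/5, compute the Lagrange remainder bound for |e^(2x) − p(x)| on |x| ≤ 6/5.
72*exp(12/5)/25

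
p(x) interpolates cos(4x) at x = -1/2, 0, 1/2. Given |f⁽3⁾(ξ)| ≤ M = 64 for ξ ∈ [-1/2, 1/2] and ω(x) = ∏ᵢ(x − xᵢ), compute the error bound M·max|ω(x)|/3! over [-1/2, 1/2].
8*sqrt(3)/27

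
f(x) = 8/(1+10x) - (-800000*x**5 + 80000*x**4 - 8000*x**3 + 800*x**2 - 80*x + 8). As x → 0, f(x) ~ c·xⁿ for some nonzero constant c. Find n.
6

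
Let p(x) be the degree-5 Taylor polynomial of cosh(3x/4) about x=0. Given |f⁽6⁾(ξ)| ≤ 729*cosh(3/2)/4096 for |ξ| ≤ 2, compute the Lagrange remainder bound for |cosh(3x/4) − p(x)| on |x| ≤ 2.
81*cosh(3/2)/5120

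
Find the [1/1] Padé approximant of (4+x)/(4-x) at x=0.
(x/4 + 1)/(1 - x/4)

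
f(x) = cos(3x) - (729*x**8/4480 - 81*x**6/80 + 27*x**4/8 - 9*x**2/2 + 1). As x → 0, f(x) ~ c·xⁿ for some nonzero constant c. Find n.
10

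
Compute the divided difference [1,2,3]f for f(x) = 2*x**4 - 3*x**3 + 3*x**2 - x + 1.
35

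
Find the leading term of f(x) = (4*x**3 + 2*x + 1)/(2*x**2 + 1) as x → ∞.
2*x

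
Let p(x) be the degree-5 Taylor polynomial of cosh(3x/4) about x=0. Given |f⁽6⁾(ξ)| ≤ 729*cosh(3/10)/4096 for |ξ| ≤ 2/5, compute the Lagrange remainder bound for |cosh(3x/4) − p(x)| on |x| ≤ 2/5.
81*cosh(3/10)/80000000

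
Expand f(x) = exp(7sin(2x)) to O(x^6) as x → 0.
1 + 14*x + 98*x**2 + 448*x**3 + 1470*x**4 + 53536*x**5/15 + O(x**6)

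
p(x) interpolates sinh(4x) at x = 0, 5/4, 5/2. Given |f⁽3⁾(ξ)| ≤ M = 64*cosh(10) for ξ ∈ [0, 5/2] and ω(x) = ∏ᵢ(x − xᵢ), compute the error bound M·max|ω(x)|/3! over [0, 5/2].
125*sqrt(3)*cosh(10)/27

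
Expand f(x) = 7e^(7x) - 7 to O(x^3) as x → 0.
49*x + 343*x**2/2 + O(x**3)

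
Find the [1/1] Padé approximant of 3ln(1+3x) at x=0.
9*x/(3*x/2 + 1)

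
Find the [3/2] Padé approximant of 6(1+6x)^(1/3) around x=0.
(112*x**3/5 + 504*x**2/5 + 252*x/5 + 6)/(8*x**2 + 32*x/5 + 1)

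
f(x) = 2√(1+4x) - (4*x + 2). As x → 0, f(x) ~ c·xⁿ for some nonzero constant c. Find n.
2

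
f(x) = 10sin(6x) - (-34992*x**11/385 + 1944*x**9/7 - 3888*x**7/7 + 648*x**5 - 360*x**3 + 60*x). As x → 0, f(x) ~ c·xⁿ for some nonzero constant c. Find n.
13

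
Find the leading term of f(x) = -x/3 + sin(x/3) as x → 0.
-x**3/162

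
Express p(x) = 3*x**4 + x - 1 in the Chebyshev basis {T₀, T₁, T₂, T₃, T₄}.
(1/8)T₀ + T₁ + (3/2)T₂ + (3/8)T₄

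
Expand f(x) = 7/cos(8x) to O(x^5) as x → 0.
7 + 224*x**2 + 17920*x**4/3 + O(x**5)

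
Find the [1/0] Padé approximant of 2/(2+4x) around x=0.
1 - 2*x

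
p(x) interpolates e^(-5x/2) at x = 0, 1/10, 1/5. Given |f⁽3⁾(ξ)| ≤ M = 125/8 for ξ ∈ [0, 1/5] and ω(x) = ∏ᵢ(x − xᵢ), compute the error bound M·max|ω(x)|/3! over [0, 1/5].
sqrt(3)/1728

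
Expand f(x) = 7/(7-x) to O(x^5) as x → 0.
1 + x/7 + x**2/49 + x**3/343 + x**4/2401 + O(x**5)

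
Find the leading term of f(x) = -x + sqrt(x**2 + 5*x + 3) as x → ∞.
5/2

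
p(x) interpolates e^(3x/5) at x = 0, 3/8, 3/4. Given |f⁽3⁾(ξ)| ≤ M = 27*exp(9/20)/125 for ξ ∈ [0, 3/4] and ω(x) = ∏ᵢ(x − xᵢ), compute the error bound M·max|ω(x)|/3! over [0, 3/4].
27*sqrt(3)*exp(9/20)/64000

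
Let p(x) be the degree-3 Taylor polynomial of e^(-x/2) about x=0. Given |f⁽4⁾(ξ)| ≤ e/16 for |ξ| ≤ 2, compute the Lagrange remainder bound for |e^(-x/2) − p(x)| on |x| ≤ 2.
e/24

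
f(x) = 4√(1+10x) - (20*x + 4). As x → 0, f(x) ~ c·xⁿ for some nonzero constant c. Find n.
2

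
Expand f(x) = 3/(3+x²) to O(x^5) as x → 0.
1 - x**2/3 + x**4/9 + O(x**5)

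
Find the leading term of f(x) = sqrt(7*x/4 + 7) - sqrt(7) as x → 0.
sqrt(7)*x/8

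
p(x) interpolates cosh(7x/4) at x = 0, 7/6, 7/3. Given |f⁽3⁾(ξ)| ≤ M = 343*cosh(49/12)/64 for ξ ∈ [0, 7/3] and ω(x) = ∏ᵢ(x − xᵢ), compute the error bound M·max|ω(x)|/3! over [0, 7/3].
117649*sqrt(3)*cosh(49/12)/373248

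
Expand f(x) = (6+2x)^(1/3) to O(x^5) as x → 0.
6**(1/3) + 6**(1/3)*x/9 - 6**(1/3)*x**2/81 + 5*6**(1/3)*x**3/2187 - 10*6**(1/3)*x**4/19683 + O(x**5)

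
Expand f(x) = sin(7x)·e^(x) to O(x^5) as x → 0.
7*x + 7*x**2 - 161*x**3/3 - 56*x**4 + O(x**5)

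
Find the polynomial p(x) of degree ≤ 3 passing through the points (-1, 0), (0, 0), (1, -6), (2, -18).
-3*x**2 - 3*x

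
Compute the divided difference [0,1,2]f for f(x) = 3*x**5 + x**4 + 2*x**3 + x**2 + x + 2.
59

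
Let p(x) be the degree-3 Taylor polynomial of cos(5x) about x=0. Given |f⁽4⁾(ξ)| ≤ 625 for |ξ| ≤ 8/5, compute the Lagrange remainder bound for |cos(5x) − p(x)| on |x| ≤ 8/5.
512/3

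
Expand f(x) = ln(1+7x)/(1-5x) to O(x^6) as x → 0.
7*x + 21*x**2/2 + 1001*x**3/6 + 2807*x**4/12 + 271859*x**5/60 + O(x**6)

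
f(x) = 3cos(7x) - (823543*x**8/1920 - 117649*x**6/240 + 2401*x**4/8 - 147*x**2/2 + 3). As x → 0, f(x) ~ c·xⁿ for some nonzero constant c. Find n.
10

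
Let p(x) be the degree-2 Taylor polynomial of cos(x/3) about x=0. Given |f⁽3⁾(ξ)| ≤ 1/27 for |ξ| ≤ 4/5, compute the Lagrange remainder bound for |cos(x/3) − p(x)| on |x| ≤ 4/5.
32/10125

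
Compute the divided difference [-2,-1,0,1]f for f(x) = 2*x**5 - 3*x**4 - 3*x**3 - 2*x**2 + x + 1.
13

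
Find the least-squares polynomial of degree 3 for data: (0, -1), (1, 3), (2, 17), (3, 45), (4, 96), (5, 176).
-139/126 + (1807/756)x + (241/252)x² + (61/54)x³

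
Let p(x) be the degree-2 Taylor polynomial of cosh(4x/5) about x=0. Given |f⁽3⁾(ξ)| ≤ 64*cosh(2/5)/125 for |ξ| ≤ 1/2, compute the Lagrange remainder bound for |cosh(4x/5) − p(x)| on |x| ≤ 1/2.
4*cosh(2/5)/375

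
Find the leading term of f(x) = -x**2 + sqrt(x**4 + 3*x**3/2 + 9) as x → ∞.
3*x/4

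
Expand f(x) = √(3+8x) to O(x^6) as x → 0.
sqrt(3) + 4*sqrt(3)*x/3 - 8*sqrt(3)*x**2/9 + 32*sqrt(3)*x**3/27 - 160*sqrt(3)*x**4/81 + 896*sqrt(3)*x**5/243 + O(x**6)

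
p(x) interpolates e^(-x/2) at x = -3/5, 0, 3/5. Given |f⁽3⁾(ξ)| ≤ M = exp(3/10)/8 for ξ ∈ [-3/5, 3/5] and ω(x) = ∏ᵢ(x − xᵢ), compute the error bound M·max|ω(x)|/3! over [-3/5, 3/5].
sqrt(3)*exp(3/10)/1000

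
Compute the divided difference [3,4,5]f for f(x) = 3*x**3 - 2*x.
36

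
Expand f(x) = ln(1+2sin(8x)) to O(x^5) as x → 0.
16*x - 128*x**2 + 3584*x**3/3 - 40960*x**4/3 + O(x**5)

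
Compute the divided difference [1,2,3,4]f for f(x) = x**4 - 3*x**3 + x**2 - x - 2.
7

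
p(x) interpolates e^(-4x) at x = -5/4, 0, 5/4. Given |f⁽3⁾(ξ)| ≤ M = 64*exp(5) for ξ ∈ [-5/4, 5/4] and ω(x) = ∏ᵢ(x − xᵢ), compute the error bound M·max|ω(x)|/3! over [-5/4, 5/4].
125*sqrt(3)*exp(5)/27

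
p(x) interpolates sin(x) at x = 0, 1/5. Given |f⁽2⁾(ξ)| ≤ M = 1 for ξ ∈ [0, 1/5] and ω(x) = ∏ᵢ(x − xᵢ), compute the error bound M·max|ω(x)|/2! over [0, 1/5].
1/200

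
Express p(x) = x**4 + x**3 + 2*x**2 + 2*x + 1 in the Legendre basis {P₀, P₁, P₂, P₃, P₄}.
(28/15)P₀ + (13/5)P₁ + (40/21)P₂ + (2/5)P₃ + (8/35)P₄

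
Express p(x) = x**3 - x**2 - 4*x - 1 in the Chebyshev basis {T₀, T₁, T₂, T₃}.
(-3/2)T₀ + (-13/4)T₁ + (-1/2)T₂ + (1/4)T₃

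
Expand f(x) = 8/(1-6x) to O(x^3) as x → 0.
8 + 48*x + 288*x**2 + O(x**3)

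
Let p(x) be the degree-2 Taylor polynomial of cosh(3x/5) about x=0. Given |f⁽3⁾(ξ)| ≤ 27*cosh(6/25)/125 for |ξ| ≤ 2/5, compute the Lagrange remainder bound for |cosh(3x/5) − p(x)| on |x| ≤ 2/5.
36*cosh(6/25)/15625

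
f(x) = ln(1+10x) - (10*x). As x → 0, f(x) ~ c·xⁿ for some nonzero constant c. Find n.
2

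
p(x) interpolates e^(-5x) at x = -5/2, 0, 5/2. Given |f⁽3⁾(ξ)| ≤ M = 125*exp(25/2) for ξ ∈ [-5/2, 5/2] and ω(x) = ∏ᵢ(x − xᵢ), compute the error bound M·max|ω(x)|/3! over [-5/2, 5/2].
15625*sqrt(3)*exp(25/2)/216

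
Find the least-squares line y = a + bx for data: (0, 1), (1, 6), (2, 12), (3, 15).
a = 13/10, b = 24/5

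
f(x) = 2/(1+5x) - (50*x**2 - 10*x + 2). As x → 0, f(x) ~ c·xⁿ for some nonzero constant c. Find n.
3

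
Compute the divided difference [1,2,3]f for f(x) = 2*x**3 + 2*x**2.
14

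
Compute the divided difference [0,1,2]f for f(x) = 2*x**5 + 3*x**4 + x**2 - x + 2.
52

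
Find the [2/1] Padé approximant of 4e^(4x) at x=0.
(32*x**2/3 + 32*x/3 + 4)/(1 - 4*x/3)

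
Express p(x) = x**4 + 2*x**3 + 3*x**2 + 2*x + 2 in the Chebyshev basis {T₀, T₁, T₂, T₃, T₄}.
(31/8)T₀ + (7/2)T₁ + (2)T₂ + (1/2)T₃ + (1/8)T₄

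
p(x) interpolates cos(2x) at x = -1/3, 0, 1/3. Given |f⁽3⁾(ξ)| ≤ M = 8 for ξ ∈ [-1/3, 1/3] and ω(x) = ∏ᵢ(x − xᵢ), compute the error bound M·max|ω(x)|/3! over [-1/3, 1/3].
8*sqrt(3)/729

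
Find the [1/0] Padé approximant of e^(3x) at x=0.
3*x + 1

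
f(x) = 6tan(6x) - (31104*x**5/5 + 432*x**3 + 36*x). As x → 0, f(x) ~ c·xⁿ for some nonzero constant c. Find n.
7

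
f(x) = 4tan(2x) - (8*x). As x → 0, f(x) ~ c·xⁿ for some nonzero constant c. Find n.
3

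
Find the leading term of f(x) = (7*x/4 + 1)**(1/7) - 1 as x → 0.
x/4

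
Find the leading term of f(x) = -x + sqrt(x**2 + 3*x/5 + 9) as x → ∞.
3/10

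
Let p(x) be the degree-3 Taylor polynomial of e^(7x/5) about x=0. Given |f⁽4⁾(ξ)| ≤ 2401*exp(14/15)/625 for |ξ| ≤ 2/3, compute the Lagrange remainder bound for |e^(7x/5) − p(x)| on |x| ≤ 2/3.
4802*exp(14/15)/151875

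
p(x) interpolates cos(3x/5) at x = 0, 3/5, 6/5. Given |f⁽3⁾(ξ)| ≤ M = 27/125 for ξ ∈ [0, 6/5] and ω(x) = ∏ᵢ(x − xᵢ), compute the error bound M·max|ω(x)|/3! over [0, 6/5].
27*sqrt(3)/15625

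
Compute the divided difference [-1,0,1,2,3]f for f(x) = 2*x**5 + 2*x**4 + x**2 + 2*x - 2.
12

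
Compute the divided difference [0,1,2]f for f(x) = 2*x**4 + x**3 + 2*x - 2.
17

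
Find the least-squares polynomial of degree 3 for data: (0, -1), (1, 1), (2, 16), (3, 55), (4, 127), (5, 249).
-74/63 + (16/27)x + (4/63)x² + (53/27)x³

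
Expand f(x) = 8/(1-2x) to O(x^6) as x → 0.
8 + 16*x + 32*x**2 + 64*x**3 + 128*x**4 + 256*x**5 + O(x**6)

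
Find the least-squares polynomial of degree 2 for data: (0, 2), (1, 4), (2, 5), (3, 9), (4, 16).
86/35 + (-29/70)x + (13/14)x²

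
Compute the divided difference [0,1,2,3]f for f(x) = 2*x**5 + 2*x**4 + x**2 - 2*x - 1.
62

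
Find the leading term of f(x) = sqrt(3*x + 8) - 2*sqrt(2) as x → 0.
3*sqrt(2)*x/8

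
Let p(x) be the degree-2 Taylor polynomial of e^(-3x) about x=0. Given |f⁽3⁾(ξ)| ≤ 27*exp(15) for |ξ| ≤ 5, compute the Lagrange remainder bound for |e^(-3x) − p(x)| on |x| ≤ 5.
1125*exp(15)/2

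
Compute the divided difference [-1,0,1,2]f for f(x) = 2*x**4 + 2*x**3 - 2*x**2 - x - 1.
6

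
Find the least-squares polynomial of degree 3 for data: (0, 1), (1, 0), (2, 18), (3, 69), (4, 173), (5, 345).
58/63 + (-1447/378)x + (103/252)x² + (305/108)x³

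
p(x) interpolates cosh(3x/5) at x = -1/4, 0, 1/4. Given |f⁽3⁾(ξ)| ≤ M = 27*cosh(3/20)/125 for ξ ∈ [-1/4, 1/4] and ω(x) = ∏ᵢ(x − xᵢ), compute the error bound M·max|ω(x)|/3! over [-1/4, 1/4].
sqrt(3)*cosh(3/20)/8000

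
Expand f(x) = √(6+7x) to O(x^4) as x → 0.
sqrt(6) + 7*sqrt(6)*x/12 - 49*sqrt(6)*x**2/288 + 343*sqrt(6)*x**3/3456 + O(x**4)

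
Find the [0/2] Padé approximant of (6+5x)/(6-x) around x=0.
1/(5*x**2/6 - x + 1)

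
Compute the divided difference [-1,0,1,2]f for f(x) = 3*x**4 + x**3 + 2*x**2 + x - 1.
7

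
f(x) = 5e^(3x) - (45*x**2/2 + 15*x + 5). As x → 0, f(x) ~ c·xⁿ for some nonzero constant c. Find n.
3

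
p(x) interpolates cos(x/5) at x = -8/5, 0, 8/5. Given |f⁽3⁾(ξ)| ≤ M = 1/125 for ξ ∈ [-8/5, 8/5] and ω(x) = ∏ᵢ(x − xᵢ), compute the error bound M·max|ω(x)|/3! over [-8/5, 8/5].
512*sqrt(3)/421875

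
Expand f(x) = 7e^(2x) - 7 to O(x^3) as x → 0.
14*x + 14*x**2 + O(x**3)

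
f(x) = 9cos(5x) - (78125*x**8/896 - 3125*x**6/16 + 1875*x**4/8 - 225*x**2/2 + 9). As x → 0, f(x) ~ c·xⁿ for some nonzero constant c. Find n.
10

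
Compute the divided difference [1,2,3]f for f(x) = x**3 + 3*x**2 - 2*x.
9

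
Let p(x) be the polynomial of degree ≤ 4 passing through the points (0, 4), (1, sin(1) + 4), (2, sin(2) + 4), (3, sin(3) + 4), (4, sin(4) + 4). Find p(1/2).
-35*sin(2)/64 - 5*sin(4)/128 + 7*sin(3)/32 + 35*sin(1)/32 + 4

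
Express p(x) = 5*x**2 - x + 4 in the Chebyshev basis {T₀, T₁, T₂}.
(13/2)T₀ - T₁ + (5/2)T₂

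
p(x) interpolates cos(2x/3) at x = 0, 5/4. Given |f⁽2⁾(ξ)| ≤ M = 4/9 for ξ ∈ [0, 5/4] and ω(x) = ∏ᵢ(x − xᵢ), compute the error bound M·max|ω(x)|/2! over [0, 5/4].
25/288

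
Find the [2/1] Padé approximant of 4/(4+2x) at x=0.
1/(x/2 + 1)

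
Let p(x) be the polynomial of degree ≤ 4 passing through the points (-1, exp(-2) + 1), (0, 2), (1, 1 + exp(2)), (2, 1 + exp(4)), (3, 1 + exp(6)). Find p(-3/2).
(315 + (-180*exp(4) - 292 + 378*exp(2) + 35*exp(6))*exp(2))*exp(-2)/128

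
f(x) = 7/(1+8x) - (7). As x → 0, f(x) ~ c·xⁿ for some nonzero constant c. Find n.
1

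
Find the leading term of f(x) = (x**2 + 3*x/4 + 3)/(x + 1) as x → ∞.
x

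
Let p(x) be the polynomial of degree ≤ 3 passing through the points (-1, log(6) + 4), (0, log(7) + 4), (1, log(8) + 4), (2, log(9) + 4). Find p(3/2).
log(4*2**(7/8)*21**(11/16)/7) + 4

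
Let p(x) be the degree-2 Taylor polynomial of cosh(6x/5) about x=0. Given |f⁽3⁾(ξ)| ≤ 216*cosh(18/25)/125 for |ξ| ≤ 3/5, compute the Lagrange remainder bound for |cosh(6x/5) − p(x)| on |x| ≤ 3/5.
972*cosh(18/25)/15625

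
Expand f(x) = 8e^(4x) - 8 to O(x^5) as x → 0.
32*x + 64*x**2 + 256*x**3/3 + 256*x**4/3 + O(x**5)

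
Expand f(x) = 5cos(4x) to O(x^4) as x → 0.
5 - 40*x**2 + O(x**4)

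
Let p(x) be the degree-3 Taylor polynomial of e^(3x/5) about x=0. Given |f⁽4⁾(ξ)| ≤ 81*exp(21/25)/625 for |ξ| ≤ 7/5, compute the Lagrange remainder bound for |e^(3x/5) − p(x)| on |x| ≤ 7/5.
64827*exp(21/25)/3125000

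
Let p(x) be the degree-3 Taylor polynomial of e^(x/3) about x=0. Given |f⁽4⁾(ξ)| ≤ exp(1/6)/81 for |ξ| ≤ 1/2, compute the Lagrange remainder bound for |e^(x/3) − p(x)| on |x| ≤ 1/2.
exp(1/6)/31104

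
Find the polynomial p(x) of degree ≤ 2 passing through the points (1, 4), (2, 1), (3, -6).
-2*x**2 + 3*x + 3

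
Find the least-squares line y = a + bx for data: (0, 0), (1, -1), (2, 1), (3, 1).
a = -1/2, b = 1/2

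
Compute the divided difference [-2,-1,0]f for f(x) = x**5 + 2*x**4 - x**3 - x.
2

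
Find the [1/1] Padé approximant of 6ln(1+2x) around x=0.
12*x/(x + 1)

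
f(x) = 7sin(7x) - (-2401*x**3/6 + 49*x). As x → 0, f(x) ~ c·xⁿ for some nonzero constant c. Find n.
5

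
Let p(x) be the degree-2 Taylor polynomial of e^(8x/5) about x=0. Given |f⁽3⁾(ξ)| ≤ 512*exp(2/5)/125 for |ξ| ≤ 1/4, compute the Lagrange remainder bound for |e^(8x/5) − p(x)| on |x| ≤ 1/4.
4*exp(2/5)/375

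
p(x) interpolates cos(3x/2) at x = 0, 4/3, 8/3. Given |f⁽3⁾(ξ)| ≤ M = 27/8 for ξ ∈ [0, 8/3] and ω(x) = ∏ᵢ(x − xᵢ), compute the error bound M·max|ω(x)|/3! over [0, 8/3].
8*sqrt(3)/27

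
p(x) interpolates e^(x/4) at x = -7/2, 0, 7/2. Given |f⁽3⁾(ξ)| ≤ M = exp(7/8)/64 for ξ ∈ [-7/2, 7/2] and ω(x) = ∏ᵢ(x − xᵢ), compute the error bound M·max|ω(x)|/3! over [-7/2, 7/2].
343*sqrt(3)*exp(7/8)/13824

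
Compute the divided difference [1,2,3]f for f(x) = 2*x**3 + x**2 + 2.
13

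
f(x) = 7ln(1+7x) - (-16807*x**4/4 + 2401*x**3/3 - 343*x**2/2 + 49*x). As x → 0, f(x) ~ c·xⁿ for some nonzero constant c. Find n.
5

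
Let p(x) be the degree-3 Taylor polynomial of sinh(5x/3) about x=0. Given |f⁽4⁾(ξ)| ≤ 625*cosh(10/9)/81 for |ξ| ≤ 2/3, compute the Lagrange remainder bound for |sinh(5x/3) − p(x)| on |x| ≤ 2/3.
1250*cosh(10/9)/19683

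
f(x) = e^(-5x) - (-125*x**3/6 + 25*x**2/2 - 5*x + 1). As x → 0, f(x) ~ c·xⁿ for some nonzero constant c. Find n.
4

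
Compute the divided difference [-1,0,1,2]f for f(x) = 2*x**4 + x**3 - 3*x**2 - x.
5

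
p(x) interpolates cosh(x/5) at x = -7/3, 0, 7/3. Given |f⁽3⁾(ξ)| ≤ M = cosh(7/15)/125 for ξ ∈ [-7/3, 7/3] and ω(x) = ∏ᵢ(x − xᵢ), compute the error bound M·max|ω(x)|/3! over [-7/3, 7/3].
343*sqrt(3)*cosh(7/15)/91125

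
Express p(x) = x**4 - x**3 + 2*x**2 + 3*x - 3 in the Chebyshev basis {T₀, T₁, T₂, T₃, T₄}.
(-13/8)T₀ + (9/4)T₁ + (3/2)T₂ + (-1/4)T₃ + (1/8)T₄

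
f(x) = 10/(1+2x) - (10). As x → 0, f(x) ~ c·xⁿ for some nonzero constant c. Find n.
1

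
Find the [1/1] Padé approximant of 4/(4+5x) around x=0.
1/(5*x/4 + 1)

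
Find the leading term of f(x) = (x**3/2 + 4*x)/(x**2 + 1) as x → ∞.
x/2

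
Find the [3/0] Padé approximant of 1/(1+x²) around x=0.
1 - x**2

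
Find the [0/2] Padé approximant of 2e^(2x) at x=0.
2/(2*x**2 - 2*x + 1)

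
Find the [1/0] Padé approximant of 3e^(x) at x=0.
3*x + 3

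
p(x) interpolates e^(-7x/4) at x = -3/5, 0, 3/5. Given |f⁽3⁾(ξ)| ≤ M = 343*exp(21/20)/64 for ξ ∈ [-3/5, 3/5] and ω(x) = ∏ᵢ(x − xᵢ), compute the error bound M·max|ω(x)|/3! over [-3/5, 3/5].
343*sqrt(3)*exp(21/20)/8000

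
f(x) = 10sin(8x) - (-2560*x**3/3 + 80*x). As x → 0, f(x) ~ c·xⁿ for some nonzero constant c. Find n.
5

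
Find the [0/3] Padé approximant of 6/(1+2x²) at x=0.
6/(2*x**2 + 1)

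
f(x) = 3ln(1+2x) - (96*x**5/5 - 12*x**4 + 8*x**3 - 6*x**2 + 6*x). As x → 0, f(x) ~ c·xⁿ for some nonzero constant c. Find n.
6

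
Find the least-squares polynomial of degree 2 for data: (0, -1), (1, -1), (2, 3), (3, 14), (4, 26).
-41/35 + (-137/70)x + (31/14)x²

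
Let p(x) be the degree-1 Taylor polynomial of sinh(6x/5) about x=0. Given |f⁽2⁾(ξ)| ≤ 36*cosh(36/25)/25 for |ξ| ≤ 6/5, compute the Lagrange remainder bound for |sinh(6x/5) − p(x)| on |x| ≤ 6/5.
648*cosh(36/25)/625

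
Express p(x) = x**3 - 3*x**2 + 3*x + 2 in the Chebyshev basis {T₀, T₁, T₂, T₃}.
(1/2)T₀ + (15/4)T₁ + (-3/2)T₂ + (1/4)T₃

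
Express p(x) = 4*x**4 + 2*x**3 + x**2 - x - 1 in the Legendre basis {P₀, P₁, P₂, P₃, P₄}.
(2/15)P₀ + (1/5)P₁ + (62/21)P₂ + (4/5)P₃ + (32/35)P₄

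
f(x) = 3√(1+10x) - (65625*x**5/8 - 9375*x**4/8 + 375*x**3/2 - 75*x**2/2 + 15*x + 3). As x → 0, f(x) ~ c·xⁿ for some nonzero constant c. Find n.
6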